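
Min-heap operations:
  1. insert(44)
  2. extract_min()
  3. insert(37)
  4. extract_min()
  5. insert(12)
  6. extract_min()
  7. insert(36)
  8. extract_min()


insert(44) -> [44]
extract_min()->44, []
insert(37) -> [37]
extract_min()->37, []
insert(12) -> [12]
extract_min()->12, []
insert(36) -> [36]
extract_min()->36, []

Final heap: []


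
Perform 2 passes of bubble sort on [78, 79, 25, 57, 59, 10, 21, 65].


Initial: [78, 79, 25, 57, 59, 10, 21, 65]
Pass 1: [78, 25, 57, 59, 10, 21, 65, 79] (6 swaps)
Pass 2: [25, 57, 59, 10, 21, 65, 78, 79] (6 swaps)

After 2 passes: [25, 57, 59, 10, 21, 65, 78, 79]


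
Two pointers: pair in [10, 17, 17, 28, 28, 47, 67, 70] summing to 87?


lo=0(10)+hi=7(70)=80
lo=1(17)+hi=7(70)=87

Yes: 17+70=87


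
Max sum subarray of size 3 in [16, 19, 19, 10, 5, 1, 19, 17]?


[0:3]: 54
[1:4]: 48
[2:5]: 34
[3:6]: 16
[4:7]: 25
[5:8]: 37

Max: 54 at [0:3]


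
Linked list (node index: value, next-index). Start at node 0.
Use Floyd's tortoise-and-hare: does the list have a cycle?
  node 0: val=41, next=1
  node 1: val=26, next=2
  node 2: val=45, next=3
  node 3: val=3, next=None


Floyd's tortoise (slow, +1) and hare (fast, +2):
  init: slow=0, fast=0
  step 1: slow=1, fast=2
  step 2: fast 2->3->None, no cycle

Cycle: no


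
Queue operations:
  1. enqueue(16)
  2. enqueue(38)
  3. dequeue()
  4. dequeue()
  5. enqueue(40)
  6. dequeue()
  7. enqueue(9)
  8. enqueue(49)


enqueue(16) -> [16]
enqueue(38) -> [16, 38]
dequeue()->16, [38]
dequeue()->38, []
enqueue(40) -> [40]
dequeue()->40, []
enqueue(9) -> [9]
enqueue(49) -> [9, 49]

Final queue: [9, 49]


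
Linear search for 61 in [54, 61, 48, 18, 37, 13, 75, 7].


i=0: 54!=61
i=1: 61==61 found!

Found at 1, 2 comps


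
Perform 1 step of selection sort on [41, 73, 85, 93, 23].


Initial: [41, 73, 85, 93, 23]
Step 1: min=23 at 4
  Swap: [23, 73, 85, 93, 41]

After 1 step: [23, 73, 85, 93, 41]


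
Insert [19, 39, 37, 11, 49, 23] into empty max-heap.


Insert 19: [19]
Insert 39: [39, 19]
Insert 37: [39, 19, 37]
Insert 11: [39, 19, 37, 11]
Insert 49: [49, 39, 37, 11, 19]
Insert 23: [49, 39, 37, 11, 19, 23]

Final heap: [49, 39, 37, 11, 19, 23]


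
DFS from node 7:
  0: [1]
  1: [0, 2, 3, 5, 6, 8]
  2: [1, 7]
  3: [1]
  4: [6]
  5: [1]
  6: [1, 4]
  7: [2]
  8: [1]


Visit 7, push [2]
Visit 2, push [1]
Visit 1, push [8, 6, 5, 3, 0]
Visit 0, push []
Visit 3, push []
Visit 5, push []
Visit 6, push [4]
Visit 4, push []
Visit 8, push []

DFS order: [7, 2, 1, 0, 3, 5, 6, 4, 8]


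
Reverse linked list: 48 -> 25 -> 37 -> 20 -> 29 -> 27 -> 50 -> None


Step 1: curr=48, set curr.next=prev(None) | reversed so far: 48
Step 2: curr=25, set curr.next=prev(48) | reversed so far: 25 -> 48
Step 3: curr=37, set curr.next=prev(25) | reversed so far: 37 -> 25 -> 48
Step 4: curr=20, set curr.next=prev(37) | reversed so far: 20 -> 37 -> 25 -> 48
Step 5: curr=29, set curr.next=prev(20) | reversed so far: 29 -> 20 -> 37 -> 25 -> 48
Step 6: curr=27, set curr.next=prev(29) | reversed so far: 27 -> 29 -> 20 -> 37 -> 25 -> 48
Step 7: curr=50, set curr.next=prev(27) | reversed so far: 50 -> 27 -> 29 -> 20 -> 37 -> 25 -> 48

50 -> 27 -> 29 -> 20 -> 37 -> 25 -> 48 -> None


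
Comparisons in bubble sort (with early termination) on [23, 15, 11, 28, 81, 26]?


Algorithm: bubble sort (with early termination)
Input: [23, 15, 11, 28, 81, 26]
Sorted: [11, 15, 23, 26, 28, 81]

12


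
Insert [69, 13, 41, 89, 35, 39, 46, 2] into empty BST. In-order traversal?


Insert 69: root
Insert 13: L from 69
Insert 41: L from 69 -> R from 13
Insert 89: R from 69
Insert 35: L from 69 -> R from 13 -> L from 41
Insert 39: L from 69 -> R from 13 -> L from 41 -> R from 35
Insert 46: L from 69 -> R from 13 -> R from 41
Insert 2: L from 69 -> L from 13

In-order: [2, 13, 35, 39, 41, 46, 69, 89]


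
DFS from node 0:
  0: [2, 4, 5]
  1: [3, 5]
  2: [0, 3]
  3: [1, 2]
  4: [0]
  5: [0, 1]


Visit 0, push [5, 4, 2]
Visit 2, push [3]
Visit 3, push [1]
Visit 1, push [5]
Visit 5, push []
Visit 4, push []

DFS order: [0, 2, 3, 1, 5, 4]


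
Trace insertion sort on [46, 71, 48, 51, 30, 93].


Initial: [46, 71, 48, 51, 30, 93]
Insert 71: [46, 71, 48, 51, 30, 93]
Insert 48: [46, 48, 71, 51, 30, 93]
Insert 51: [46, 48, 51, 71, 30, 93]
Insert 30: [30, 46, 48, 51, 71, 93]
Insert 93: [30, 46, 48, 51, 71, 93]

Sorted: [30, 46, 48, 51, 71, 93]


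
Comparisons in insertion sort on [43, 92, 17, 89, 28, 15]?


Algorithm: insertion sort
Input: [43, 92, 17, 89, 28, 15]
Sorted: [15, 17, 28, 43, 89, 92]

14


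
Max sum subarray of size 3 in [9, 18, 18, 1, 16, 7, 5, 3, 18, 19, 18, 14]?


[0:3]: 45
[1:4]: 37
[2:5]: 35
[3:6]: 24
[4:7]: 28
[5:8]: 15
[6:9]: 26
[7:10]: 40
[8:11]: 55
[9:12]: 51

Max: 55 at [8:11]


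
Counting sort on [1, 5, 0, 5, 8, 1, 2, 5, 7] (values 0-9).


Input: [1, 5, 0, 5, 8, 1, 2, 5, 7]
Counts: [1, 2, 1, 0, 0, 3, 0, 1, 1, 0]

Sorted: [0, 1, 1, 2, 5, 5, 5, 7, 8]


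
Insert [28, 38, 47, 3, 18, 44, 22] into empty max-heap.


Insert 28: [28]
Insert 38: [38, 28]
Insert 47: [47, 28, 38]
Insert 3: [47, 28, 38, 3]
Insert 18: [47, 28, 38, 3, 18]
Insert 44: [47, 28, 44, 3, 18, 38]
Insert 22: [47, 28, 44, 3, 18, 38, 22]

Final heap: [47, 28, 44, 3, 18, 38, 22]


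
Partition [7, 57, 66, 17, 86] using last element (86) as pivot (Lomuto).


Pivot: 86
  7 <= 86: advance i (no swap)
  57 <= 86: advance i (no swap)
  66 <= 86: advance i (no swap)
  17 <= 86: advance i (no swap)
Place pivot at 4: [7, 57, 66, 17, 86]

Partitioned: [7, 57, 66, 17, 86]


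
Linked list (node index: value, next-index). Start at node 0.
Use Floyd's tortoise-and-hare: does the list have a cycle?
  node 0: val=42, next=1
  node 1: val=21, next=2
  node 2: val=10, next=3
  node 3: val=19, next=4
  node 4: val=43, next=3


Floyd's tortoise (slow, +1) and hare (fast, +2):
  init: slow=0, fast=0
  step 1: slow=1, fast=2
  step 2: slow=2, fast=4
  step 3: slow=3, fast=4
  step 4: slow=4, fast=4
  slow == fast at node 4: cycle detected

Cycle: yes


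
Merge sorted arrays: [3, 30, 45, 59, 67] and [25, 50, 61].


Take 3 from A
Take 25 from B
Take 30 from A
Take 45 from A
Take 50 from B
Take 59 from A
Take 61 from B

Merged: [3, 25, 30, 45, 50, 59, 61, 67]


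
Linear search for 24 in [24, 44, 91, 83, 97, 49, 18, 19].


i=0: 24==24 found!

Found at 0, 1 comps


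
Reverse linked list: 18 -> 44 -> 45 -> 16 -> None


Step 1: curr=18, set curr.next=prev(None) | reversed so far: 18
Step 2: curr=44, set curr.next=prev(18) | reversed so far: 44 -> 18
Step 3: curr=45, set curr.next=prev(44) | reversed so far: 45 -> 44 -> 18
Step 4: curr=16, set curr.next=prev(45) | reversed so far: 16 -> 45 -> 44 -> 18

16 -> 45 -> 44 -> 18 -> None


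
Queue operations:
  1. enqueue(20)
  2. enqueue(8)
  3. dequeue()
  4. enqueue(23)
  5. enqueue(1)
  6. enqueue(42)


enqueue(20) -> [20]
enqueue(8) -> [20, 8]
dequeue()->20, [8]
enqueue(23) -> [8, 23]
enqueue(1) -> [8, 23, 1]
enqueue(42) -> [8, 23, 1, 42]

Final queue: [8, 23, 1, 42]


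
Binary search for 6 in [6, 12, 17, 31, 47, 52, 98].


Step 1: lo=0, hi=6, mid=3, val=31
Step 2: lo=0, hi=2, mid=1, val=12
Step 3: lo=0, hi=0, mid=0, val=6

Found at index 0


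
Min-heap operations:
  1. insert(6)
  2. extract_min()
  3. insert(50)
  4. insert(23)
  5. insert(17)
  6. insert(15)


insert(6) -> [6]
extract_min()->6, []
insert(50) -> [50]
insert(23) -> [23, 50]
insert(17) -> [17, 50, 23]
insert(15) -> [15, 17, 23, 50]

Final heap: [15, 17, 23, 50]


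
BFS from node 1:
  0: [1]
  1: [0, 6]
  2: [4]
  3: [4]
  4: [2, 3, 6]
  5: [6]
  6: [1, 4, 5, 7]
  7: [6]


Visit 1, enqueue [0, 6]
Visit 0, enqueue []
Visit 6, enqueue [4, 5, 7]
Visit 4, enqueue [2, 3]
Visit 5, enqueue []
Visit 7, enqueue []
Visit 2, enqueue []
Visit 3, enqueue []

BFS order: [1, 0, 6, 4, 5, 7, 2, 3]


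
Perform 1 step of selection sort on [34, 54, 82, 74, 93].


Initial: [34, 54, 82, 74, 93]
Step 1: min=34 at 0
  Swap: [34, 54, 82, 74, 93]

After 1 step: [34, 54, 82, 74, 93]


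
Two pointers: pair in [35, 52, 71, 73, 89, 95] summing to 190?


lo=0(35)+hi=5(95)=130
lo=1(52)+hi=5(95)=147
lo=2(71)+hi=5(95)=166
lo=3(73)+hi=5(95)=168
lo=4(89)+hi=5(95)=184

No pair found


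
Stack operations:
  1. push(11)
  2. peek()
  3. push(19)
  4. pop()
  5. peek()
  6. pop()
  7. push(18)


push(11) -> [11]
peek()->11
push(19) -> [11, 19]
pop()->19, [11]
peek()->11
pop()->11, []
push(18) -> [18]

Final stack: [18]


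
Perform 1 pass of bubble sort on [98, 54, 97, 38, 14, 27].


Initial: [98, 54, 97, 38, 14, 27]
Pass 1: [54, 97, 38, 14, 27, 98] (5 swaps)

After 1 pass: [54, 97, 38, 14, 27, 98]


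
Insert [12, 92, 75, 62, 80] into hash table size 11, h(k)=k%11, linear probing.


Insert 12: h=1 -> slot 1
Insert 92: h=4 -> slot 4
Insert 75: h=9 -> slot 9
Insert 62: h=7 -> slot 7
Insert 80: h=3 -> slot 3

Table: [None, 12, None, 80, 92, None, None, 62, None, 75, None]


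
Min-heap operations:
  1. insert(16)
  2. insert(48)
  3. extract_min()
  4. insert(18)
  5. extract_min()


insert(16) -> [16]
insert(48) -> [16, 48]
extract_min()->16, [48]
insert(18) -> [18, 48]
extract_min()->18, [48]

Final heap: [48]


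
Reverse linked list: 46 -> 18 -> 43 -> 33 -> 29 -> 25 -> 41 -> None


Step 1: curr=46, set curr.next=prev(None) | reversed so far: 46
Step 2: curr=18, set curr.next=prev(46) | reversed so far: 18 -> 46
Step 3: curr=43, set curr.next=prev(18) | reversed so far: 43 -> 18 -> 46
Step 4: curr=33, set curr.next=prev(43) | reversed so far: 33 -> 43 -> 18 -> 46
Step 5: curr=29, set curr.next=prev(33) | reversed so far: 29 -> 33 -> 43 -> 18 -> 46
Step 6: curr=25, set curr.next=prev(29) | reversed so far: 25 -> 29 -> 33 -> 43 -> 18 -> 46
Step 7: curr=41, set curr.next=prev(25) | reversed so far: 41 -> 25 -> 29 -> 33 -> 43 -> 18 -> 46

41 -> 25 -> 29 -> 33 -> 43 -> 18 -> 46 -> None


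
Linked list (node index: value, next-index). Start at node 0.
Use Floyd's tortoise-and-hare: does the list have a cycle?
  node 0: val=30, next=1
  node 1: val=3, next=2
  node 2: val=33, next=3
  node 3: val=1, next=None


Floyd's tortoise (slow, +1) and hare (fast, +2):
  init: slow=0, fast=0
  step 1: slow=1, fast=2
  step 2: fast 2->3->None, no cycle

Cycle: no


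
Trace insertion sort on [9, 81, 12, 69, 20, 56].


Initial: [9, 81, 12, 69, 20, 56]
Insert 81: [9, 81, 12, 69, 20, 56]
Insert 12: [9, 12, 81, 69, 20, 56]
Insert 69: [9, 12, 69, 81, 20, 56]
Insert 20: [9, 12, 20, 69, 81, 56]
Insert 56: [9, 12, 20, 56, 69, 81]

Sorted: [9, 12, 20, 56, 69, 81]


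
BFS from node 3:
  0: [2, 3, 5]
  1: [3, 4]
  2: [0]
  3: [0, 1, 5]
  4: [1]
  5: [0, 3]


Visit 3, enqueue [0, 1, 5]
Visit 0, enqueue [2]
Visit 1, enqueue [4]
Visit 5, enqueue []
Visit 2, enqueue []
Visit 4, enqueue []

BFS order: [3, 0, 1, 5, 2, 4]


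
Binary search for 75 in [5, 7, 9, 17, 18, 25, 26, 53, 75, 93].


Step 1: lo=0, hi=9, mid=4, val=18
Step 2: lo=5, hi=9, mid=7, val=53
Step 3: lo=8, hi=9, mid=8, val=75

Found at index 8


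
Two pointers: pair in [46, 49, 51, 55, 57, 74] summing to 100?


lo=0(46)+hi=5(74)=120
lo=0(46)+hi=4(57)=103
lo=0(46)+hi=3(55)=101
lo=0(46)+hi=2(51)=97
lo=1(49)+hi=2(51)=100

Yes: 49+51=100


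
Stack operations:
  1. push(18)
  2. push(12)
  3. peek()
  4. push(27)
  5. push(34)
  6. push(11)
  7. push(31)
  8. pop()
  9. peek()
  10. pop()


push(18) -> [18]
push(12) -> [18, 12]
peek()->12
push(27) -> [18, 12, 27]
push(34) -> [18, 12, 27, 34]
push(11) -> [18, 12, 27, 34, 11]
push(31) -> [18, 12, 27, 34, 11, 31]
pop()->31, [18, 12, 27, 34, 11]
peek()->11
pop()->11, [18, 12, 27, 34]

Final stack: [18, 12, 27, 34]


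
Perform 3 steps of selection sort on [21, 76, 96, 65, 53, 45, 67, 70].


Initial: [21, 76, 96, 65, 53, 45, 67, 70]
Step 1: min=21 at 0
  Swap: [21, 76, 96, 65, 53, 45, 67, 70]
Step 2: min=45 at 5
  Swap: [21, 45, 96, 65, 53, 76, 67, 70]
Step 3: min=53 at 4
  Swap: [21, 45, 53, 65, 96, 76, 67, 70]

After 3 steps: [21, 45, 53, 65, 96, 76, 67, 70]


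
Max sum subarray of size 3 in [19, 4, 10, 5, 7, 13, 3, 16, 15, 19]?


[0:3]: 33
[1:4]: 19
[2:5]: 22
[3:6]: 25
[4:7]: 23
[5:8]: 32
[6:9]: 34
[7:10]: 50

Max: 50 at [7:10]


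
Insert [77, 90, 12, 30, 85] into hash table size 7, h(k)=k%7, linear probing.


Insert 77: h=0 -> slot 0
Insert 90: h=6 -> slot 6
Insert 12: h=5 -> slot 5
Insert 30: h=2 -> slot 2
Insert 85: h=1 -> slot 1

Table: [77, 85, 30, None, None, 12, 90]


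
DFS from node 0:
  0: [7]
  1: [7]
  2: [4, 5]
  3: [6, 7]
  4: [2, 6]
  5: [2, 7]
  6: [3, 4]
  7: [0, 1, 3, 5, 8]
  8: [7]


Visit 0, push [7]
Visit 7, push [8, 5, 3, 1]
Visit 1, push []
Visit 3, push [6]
Visit 6, push [4]
Visit 4, push [2]
Visit 2, push [5]
Visit 5, push []
Visit 8, push []

DFS order: [0, 7, 1, 3, 6, 4, 2, 5, 8]


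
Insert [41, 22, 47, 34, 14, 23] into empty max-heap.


Insert 41: [41]
Insert 22: [41, 22]
Insert 47: [47, 22, 41]
Insert 34: [47, 34, 41, 22]
Insert 14: [47, 34, 41, 22, 14]
Insert 23: [47, 34, 41, 22, 14, 23]

Final heap: [47, 34, 41, 22, 14, 23]


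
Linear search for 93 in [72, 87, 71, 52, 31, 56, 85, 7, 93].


i=0: 72!=93
i=1: 87!=93
i=2: 71!=93
i=3: 52!=93
i=4: 31!=93
i=5: 56!=93
i=6: 85!=93
i=7: 7!=93
i=8: 93==93 found!

Found at 8, 9 comps


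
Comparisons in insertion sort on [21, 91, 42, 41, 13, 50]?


Algorithm: insertion sort
Input: [21, 91, 42, 41, 13, 50]
Sorted: [13, 21, 41, 42, 50, 91]

12


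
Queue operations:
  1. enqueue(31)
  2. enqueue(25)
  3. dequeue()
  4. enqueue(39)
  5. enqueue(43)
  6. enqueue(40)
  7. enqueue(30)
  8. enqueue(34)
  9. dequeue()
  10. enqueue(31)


enqueue(31) -> [31]
enqueue(25) -> [31, 25]
dequeue()->31, [25]
enqueue(39) -> [25, 39]
enqueue(43) -> [25, 39, 43]
enqueue(40) -> [25, 39, 43, 40]
enqueue(30) -> [25, 39, 43, 40, 30]
enqueue(34) -> [25, 39, 43, 40, 30, 34]
dequeue()->25, [39, 43, 40, 30, 34]
enqueue(31) -> [39, 43, 40, 30, 34, 31]

Final queue: [39, 43, 40, 30, 34, 31]


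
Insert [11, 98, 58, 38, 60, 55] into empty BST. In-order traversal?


Insert 11: root
Insert 98: R from 11
Insert 58: R from 11 -> L from 98
Insert 38: R from 11 -> L from 98 -> L from 58
Insert 60: R from 11 -> L from 98 -> R from 58
Insert 55: R from 11 -> L from 98 -> L from 58 -> R from 38

In-order: [11, 38, 55, 58, 60, 98]


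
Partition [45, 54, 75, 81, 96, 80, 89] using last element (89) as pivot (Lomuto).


Pivot: 89
  45 <= 89: advance i (no swap)
  54 <= 89: advance i (no swap)
  75 <= 89: advance i (no swap)
  81 <= 89: advance i (no swap)
  80 <= 89: swap -> [45, 54, 75, 81, 80, 96, 89]
Place pivot at 5: [45, 54, 75, 81, 80, 89, 96]

Partitioned: [45, 54, 75, 81, 80, 89, 96]


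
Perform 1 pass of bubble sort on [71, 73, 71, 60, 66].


Initial: [71, 73, 71, 60, 66]
Pass 1: [71, 71, 60, 66, 73] (3 swaps)

After 1 pass: [71, 71, 60, 66, 73]


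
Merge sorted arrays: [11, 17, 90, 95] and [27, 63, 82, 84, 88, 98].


Take 11 from A
Take 17 from A
Take 27 from B
Take 63 from B
Take 82 from B
Take 84 from B
Take 88 from B
Take 90 from A
Take 95 from A

Merged: [11, 17, 27, 63, 82, 84, 88, 90, 95, 98]


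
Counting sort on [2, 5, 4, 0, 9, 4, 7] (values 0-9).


Input: [2, 5, 4, 0, 9, 4, 7]
Counts: [1, 0, 1, 0, 2, 1, 0, 1, 0, 1]

Sorted: [0, 2, 4, 4, 5, 7, 9]


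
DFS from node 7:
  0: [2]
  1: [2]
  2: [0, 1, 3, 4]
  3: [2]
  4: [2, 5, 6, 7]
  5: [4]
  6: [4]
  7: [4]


Visit 7, push [4]
Visit 4, push [6, 5, 2]
Visit 2, push [3, 1, 0]
Visit 0, push []
Visit 1, push []
Visit 3, push []
Visit 5, push []
Visit 6, push []

DFS order: [7, 4, 2, 0, 1, 3, 5, 6]


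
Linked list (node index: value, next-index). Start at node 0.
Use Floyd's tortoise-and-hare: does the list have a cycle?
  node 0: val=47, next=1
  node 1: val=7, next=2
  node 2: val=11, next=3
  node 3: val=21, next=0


Floyd's tortoise (slow, +1) and hare (fast, +2):
  init: slow=0, fast=0
  step 1: slow=1, fast=2
  step 2: slow=2, fast=0
  step 3: slow=3, fast=2
  step 4: slow=0, fast=0
  slow == fast at node 0: cycle detected

Cycle: yes


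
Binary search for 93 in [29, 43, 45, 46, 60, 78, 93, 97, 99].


Step 1: lo=0, hi=8, mid=4, val=60
Step 2: lo=5, hi=8, mid=6, val=93

Found at index 6


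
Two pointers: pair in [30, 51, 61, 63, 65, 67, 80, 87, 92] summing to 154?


lo=0(30)+hi=8(92)=122
lo=1(51)+hi=8(92)=143
lo=2(61)+hi=8(92)=153
lo=3(63)+hi=8(92)=155
lo=3(63)+hi=7(87)=150
lo=4(65)+hi=7(87)=152
lo=5(67)+hi=7(87)=154

Yes: 67+87=154


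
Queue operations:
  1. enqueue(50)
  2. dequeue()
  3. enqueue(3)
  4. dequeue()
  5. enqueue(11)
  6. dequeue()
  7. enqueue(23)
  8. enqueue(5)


enqueue(50) -> [50]
dequeue()->50, []
enqueue(3) -> [3]
dequeue()->3, []
enqueue(11) -> [11]
dequeue()->11, []
enqueue(23) -> [23]
enqueue(5) -> [23, 5]

Final queue: [23, 5]


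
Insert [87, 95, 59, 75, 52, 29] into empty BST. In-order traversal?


Insert 87: root
Insert 95: R from 87
Insert 59: L from 87
Insert 75: L from 87 -> R from 59
Insert 52: L from 87 -> L from 59
Insert 29: L from 87 -> L from 59 -> L from 52

In-order: [29, 52, 59, 75, 87, 95]


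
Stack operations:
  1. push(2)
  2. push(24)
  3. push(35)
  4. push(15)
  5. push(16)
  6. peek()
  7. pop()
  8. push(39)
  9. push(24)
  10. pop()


push(2) -> [2]
push(24) -> [2, 24]
push(35) -> [2, 24, 35]
push(15) -> [2, 24, 35, 15]
push(16) -> [2, 24, 35, 15, 16]
peek()->16
pop()->16, [2, 24, 35, 15]
push(39) -> [2, 24, 35, 15, 39]
push(24) -> [2, 24, 35, 15, 39, 24]
pop()->24, [2, 24, 35, 15, 39]

Final stack: [2, 24, 35, 15, 39]


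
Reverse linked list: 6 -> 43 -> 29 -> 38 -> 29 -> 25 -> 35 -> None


Step 1: curr=6, set curr.next=prev(None) | reversed so far: 6
Step 2: curr=43, set curr.next=prev(6) | reversed so far: 43 -> 6
Step 3: curr=29, set curr.next=prev(43) | reversed so far: 29 -> 43 -> 6
Step 4: curr=38, set curr.next=prev(29) | reversed so far: 38 -> 29 -> 43 -> 6
Step 5: curr=29, set curr.next=prev(38) | reversed so far: 29 -> 38 -> 29 -> 43 -> 6
Step 6: curr=25, set curr.next=prev(29) | reversed so far: 25 -> 29 -> 38 -> 29 -> 43 -> 6
Step 7: curr=35, set curr.next=prev(25) | reversed so far: 35 -> 25 -> 29 -> 38 -> 29 -> 43 -> 6

35 -> 25 -> 29 -> 38 -> 29 -> 43 -> 6 -> None


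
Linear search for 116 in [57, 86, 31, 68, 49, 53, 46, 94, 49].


i=0: 57!=116
i=1: 86!=116
i=2: 31!=116
i=3: 68!=116
i=4: 49!=116
i=5: 53!=116
i=6: 46!=116
i=7: 94!=116
i=8: 49!=116

Not found, 9 comps


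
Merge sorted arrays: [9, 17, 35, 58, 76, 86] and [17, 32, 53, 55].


Take 9 from A
Take 17 from A
Take 17 from B
Take 32 from B
Take 35 from A
Take 53 from B
Take 55 from B

Merged: [9, 17, 17, 32, 35, 53, 55, 58, 76, 86]


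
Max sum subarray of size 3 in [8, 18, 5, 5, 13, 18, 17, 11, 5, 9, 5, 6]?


[0:3]: 31
[1:4]: 28
[2:5]: 23
[3:6]: 36
[4:7]: 48
[5:8]: 46
[6:9]: 33
[7:10]: 25
[8:11]: 19
[9:12]: 20

Max: 48 at [4:7]


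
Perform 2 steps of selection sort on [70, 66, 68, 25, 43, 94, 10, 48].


Initial: [70, 66, 68, 25, 43, 94, 10, 48]
Step 1: min=10 at 6
  Swap: [10, 66, 68, 25, 43, 94, 70, 48]
Step 2: min=25 at 3
  Swap: [10, 25, 68, 66, 43, 94, 70, 48]

After 2 steps: [10, 25, 68, 66, 43, 94, 70, 48]


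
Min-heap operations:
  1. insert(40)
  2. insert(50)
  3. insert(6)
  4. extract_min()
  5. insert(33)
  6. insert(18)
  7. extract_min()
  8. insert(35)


insert(40) -> [40]
insert(50) -> [40, 50]
insert(6) -> [6, 50, 40]
extract_min()->6, [40, 50]
insert(33) -> [33, 50, 40]
insert(18) -> [18, 33, 40, 50]
extract_min()->18, [33, 50, 40]
insert(35) -> [33, 35, 40, 50]

Final heap: [33, 35, 40, 50]


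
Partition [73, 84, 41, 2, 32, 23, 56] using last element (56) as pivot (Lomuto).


Pivot: 56
  41 <= 56: swap -> [41, 84, 73, 2, 32, 23, 56]
  2 <= 56: swap -> [41, 2, 73, 84, 32, 23, 56]
  32 <= 56: swap -> [41, 2, 32, 84, 73, 23, 56]
  23 <= 56: swap -> [41, 2, 32, 23, 73, 84, 56]
Place pivot at 4: [41, 2, 32, 23, 56, 84, 73]

Partitioned: [41, 2, 32, 23, 56, 84, 73]


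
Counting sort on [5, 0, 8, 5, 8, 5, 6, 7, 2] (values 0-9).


Input: [5, 0, 8, 5, 8, 5, 6, 7, 2]
Counts: [1, 0, 1, 0, 0, 3, 1, 1, 2, 0]

Sorted: [0, 2, 5, 5, 5, 6, 7, 8, 8]


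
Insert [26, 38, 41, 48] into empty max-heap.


Insert 26: [26]
Insert 38: [38, 26]
Insert 41: [41, 26, 38]
Insert 48: [48, 41, 38, 26]

Final heap: [48, 41, 38, 26]


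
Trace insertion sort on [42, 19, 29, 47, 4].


Initial: [42, 19, 29, 47, 4]
Insert 19: [19, 42, 29, 47, 4]
Insert 29: [19, 29, 42, 47, 4]
Insert 47: [19, 29, 42, 47, 4]
Insert 4: [4, 19, 29, 42, 47]

Sorted: [4, 19, 29, 42, 47]


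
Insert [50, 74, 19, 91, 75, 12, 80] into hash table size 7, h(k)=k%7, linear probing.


Insert 50: h=1 -> slot 1
Insert 74: h=4 -> slot 4
Insert 19: h=5 -> slot 5
Insert 91: h=0 -> slot 0
Insert 75: h=5, 1 probes -> slot 6
Insert 12: h=5, 4 probes -> slot 2
Insert 80: h=3 -> slot 3

Table: [91, 50, 12, 80, 74, 19, 75]


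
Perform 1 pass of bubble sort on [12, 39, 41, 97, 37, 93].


Initial: [12, 39, 41, 97, 37, 93]
Pass 1: [12, 39, 41, 37, 93, 97] (2 swaps)

After 1 pass: [12, 39, 41, 37, 93, 97]


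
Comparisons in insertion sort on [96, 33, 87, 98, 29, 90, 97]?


Algorithm: insertion sort
Input: [96, 33, 87, 98, 29, 90, 97]
Sorted: [29, 33, 87, 90, 96, 97, 98]

13


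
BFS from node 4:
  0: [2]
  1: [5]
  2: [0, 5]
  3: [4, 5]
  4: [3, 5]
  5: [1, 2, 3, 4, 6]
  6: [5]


Visit 4, enqueue [3, 5]
Visit 3, enqueue []
Visit 5, enqueue [1, 2, 6]
Visit 1, enqueue []
Visit 2, enqueue [0]
Visit 6, enqueue []
Visit 0, enqueue []

BFS order: [4, 3, 5, 1, 2, 6, 0]


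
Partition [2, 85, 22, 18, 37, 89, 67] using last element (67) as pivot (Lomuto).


Pivot: 67
  2 <= 67: advance i (no swap)
  22 <= 67: swap -> [2, 22, 85, 18, 37, 89, 67]
  18 <= 67: swap -> [2, 22, 18, 85, 37, 89, 67]
  37 <= 67: swap -> [2, 22, 18, 37, 85, 89, 67]
Place pivot at 4: [2, 22, 18, 37, 67, 89, 85]

Partitioned: [2, 22, 18, 37, 67, 89, 85]


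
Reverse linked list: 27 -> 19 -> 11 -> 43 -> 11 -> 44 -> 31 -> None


Step 1: curr=27, set curr.next=prev(None) | reversed so far: 27
Step 2: curr=19, set curr.next=prev(27) | reversed so far: 19 -> 27
Step 3: curr=11, set curr.next=prev(19) | reversed so far: 11 -> 19 -> 27
Step 4: curr=43, set curr.next=prev(11) | reversed so far: 43 -> 11 -> 19 -> 27
Step 5: curr=11, set curr.next=prev(43) | reversed so far: 11 -> 43 -> 11 -> 19 -> 27
Step 6: curr=44, set curr.next=prev(11) | reversed so far: 44 -> 11 -> 43 -> 11 -> 19 -> 27
Step 7: curr=31, set curr.next=prev(44) | reversed so far: 31 -> 44 -> 11 -> 43 -> 11 -> 19 -> 27

31 -> 44 -> 11 -> 43 -> 11 -> 19 -> 27 -> None


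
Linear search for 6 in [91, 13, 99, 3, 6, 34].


i=0: 91!=6
i=1: 13!=6
i=2: 99!=6
i=3: 3!=6
i=4: 6==6 found!

Found at 4, 5 comps


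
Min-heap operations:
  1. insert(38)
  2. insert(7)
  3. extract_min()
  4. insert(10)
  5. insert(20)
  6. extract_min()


insert(38) -> [38]
insert(7) -> [7, 38]
extract_min()->7, [38]
insert(10) -> [10, 38]
insert(20) -> [10, 38, 20]
extract_min()->10, [20, 38]

Final heap: [20, 38]


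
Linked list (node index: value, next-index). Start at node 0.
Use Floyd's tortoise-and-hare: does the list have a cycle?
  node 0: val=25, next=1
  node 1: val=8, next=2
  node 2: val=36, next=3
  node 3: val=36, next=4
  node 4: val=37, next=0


Floyd's tortoise (slow, +1) and hare (fast, +2):
  init: slow=0, fast=0
  step 1: slow=1, fast=2
  step 2: slow=2, fast=4
  step 3: slow=3, fast=1
  step 4: slow=4, fast=3
  step 5: slow=0, fast=0
  slow == fast at node 0: cycle detected

Cycle: yes


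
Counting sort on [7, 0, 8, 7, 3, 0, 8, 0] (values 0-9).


Input: [7, 0, 8, 7, 3, 0, 8, 0]
Counts: [3, 0, 0, 1, 0, 0, 0, 2, 2, 0]

Sorted: [0, 0, 0, 3, 7, 7, 8, 8]


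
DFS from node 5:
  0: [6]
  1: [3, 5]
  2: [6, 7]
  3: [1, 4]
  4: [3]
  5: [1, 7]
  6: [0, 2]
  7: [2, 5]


Visit 5, push [7, 1]
Visit 1, push [3]
Visit 3, push [4]
Visit 4, push []
Visit 7, push [2]
Visit 2, push [6]
Visit 6, push [0]
Visit 0, push []

DFS order: [5, 1, 3, 4, 7, 2, 6, 0]


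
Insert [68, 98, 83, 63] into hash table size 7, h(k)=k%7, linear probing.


Insert 68: h=5 -> slot 5
Insert 98: h=0 -> slot 0
Insert 83: h=6 -> slot 6
Insert 63: h=0, 1 probes -> slot 1

Table: [98, 63, None, None, None, 68, 83]


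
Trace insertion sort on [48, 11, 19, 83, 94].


Initial: [48, 11, 19, 83, 94]
Insert 11: [11, 48, 19, 83, 94]
Insert 19: [11, 19, 48, 83, 94]
Insert 83: [11, 19, 48, 83, 94]
Insert 94: [11, 19, 48, 83, 94]

Sorted: [11, 19, 48, 83, 94]


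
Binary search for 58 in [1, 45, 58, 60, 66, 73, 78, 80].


Step 1: lo=0, hi=7, mid=3, val=60
Step 2: lo=0, hi=2, mid=1, val=45
Step 3: lo=2, hi=2, mid=2, val=58

Found at index 2


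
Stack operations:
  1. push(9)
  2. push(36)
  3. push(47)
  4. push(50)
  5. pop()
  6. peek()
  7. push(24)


push(9) -> [9]
push(36) -> [9, 36]
push(47) -> [9, 36, 47]
push(50) -> [9, 36, 47, 50]
pop()->50, [9, 36, 47]
peek()->47
push(24) -> [9, 36, 47, 24]

Final stack: [9, 36, 47, 24]


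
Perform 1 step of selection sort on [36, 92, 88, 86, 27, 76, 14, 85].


Initial: [36, 92, 88, 86, 27, 76, 14, 85]
Step 1: min=14 at 6
  Swap: [14, 92, 88, 86, 27, 76, 36, 85]

After 1 step: [14, 92, 88, 86, 27, 76, 36, 85]


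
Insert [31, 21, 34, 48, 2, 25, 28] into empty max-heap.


Insert 31: [31]
Insert 21: [31, 21]
Insert 34: [34, 21, 31]
Insert 48: [48, 34, 31, 21]
Insert 2: [48, 34, 31, 21, 2]
Insert 25: [48, 34, 31, 21, 2, 25]
Insert 28: [48, 34, 31, 21, 2, 25, 28]

Final heap: [48, 34, 31, 21, 2, 25, 28]


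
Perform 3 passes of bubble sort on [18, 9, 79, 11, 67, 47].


Initial: [18, 9, 79, 11, 67, 47]
Pass 1: [9, 18, 11, 67, 47, 79] (4 swaps)
Pass 2: [9, 11, 18, 47, 67, 79] (2 swaps)
Pass 3: [9, 11, 18, 47, 67, 79] (0 swaps)

After 3 passes: [9, 11, 18, 47, 67, 79]


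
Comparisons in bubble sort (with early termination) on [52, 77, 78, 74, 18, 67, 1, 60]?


Algorithm: bubble sort (with early termination)
Input: [52, 77, 78, 74, 18, 67, 1, 60]
Sorted: [1, 18, 52, 60, 67, 74, 77, 78]

28


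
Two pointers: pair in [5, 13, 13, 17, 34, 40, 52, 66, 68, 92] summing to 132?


lo=0(5)+hi=9(92)=97
lo=1(13)+hi=9(92)=105
lo=2(13)+hi=9(92)=105
lo=3(17)+hi=9(92)=109
lo=4(34)+hi=9(92)=126
lo=5(40)+hi=9(92)=132

Yes: 40+92=132


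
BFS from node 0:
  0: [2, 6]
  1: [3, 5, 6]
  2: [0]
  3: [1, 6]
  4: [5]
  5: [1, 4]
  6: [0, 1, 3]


Visit 0, enqueue [2, 6]
Visit 2, enqueue []
Visit 6, enqueue [1, 3]
Visit 1, enqueue [5]
Visit 3, enqueue []
Visit 5, enqueue [4]
Visit 4, enqueue []

BFS order: [0, 2, 6, 1, 3, 5, 4]


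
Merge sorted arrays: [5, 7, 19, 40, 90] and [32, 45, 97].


Take 5 from A
Take 7 from A
Take 19 from A
Take 32 from B
Take 40 from A
Take 45 from B
Take 90 from A

Merged: [5, 7, 19, 32, 40, 45, 90, 97]


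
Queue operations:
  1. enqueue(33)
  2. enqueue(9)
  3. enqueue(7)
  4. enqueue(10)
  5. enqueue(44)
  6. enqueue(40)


enqueue(33) -> [33]
enqueue(9) -> [33, 9]
enqueue(7) -> [33, 9, 7]
enqueue(10) -> [33, 9, 7, 10]
enqueue(44) -> [33, 9, 7, 10, 44]
enqueue(40) -> [33, 9, 7, 10, 44, 40]

Final queue: [33, 9, 7, 10, 44, 40]


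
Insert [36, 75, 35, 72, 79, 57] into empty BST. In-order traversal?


Insert 36: root
Insert 75: R from 36
Insert 35: L from 36
Insert 72: R from 36 -> L from 75
Insert 79: R from 36 -> R from 75
Insert 57: R from 36 -> L from 75 -> L from 72

In-order: [35, 36, 57, 72, 75, 79]


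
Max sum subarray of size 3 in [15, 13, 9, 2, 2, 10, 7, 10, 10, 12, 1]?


[0:3]: 37
[1:4]: 24
[2:5]: 13
[3:6]: 14
[4:7]: 19
[5:8]: 27
[6:9]: 27
[7:10]: 32
[8:11]: 23

Max: 37 at [0:3]


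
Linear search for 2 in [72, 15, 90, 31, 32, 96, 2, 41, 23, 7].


i=0: 72!=2
i=1: 15!=2
i=2: 90!=2
i=3: 31!=2
i=4: 32!=2
i=5: 96!=2
i=6: 2==2 found!

Found at 6, 7 comps


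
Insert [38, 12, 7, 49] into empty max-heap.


Insert 38: [38]
Insert 12: [38, 12]
Insert 7: [38, 12, 7]
Insert 49: [49, 38, 7, 12]

Final heap: [49, 38, 7, 12]


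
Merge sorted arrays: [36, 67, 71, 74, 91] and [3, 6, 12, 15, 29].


Take 3 from B
Take 6 from B
Take 12 from B
Take 15 from B
Take 29 from B

Merged: [3, 6, 12, 15, 29, 36, 67, 71, 74, 91]


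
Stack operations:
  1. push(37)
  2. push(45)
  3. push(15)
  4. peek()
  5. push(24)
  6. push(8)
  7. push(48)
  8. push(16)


push(37) -> [37]
push(45) -> [37, 45]
push(15) -> [37, 45, 15]
peek()->15
push(24) -> [37, 45, 15, 24]
push(8) -> [37, 45, 15, 24, 8]
push(48) -> [37, 45, 15, 24, 8, 48]
push(16) -> [37, 45, 15, 24, 8, 48, 16]

Final stack: [37, 45, 15, 24, 8, 48, 16]


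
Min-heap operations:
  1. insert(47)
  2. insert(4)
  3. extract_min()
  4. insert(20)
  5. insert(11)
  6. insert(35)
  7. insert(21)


insert(47) -> [47]
insert(4) -> [4, 47]
extract_min()->4, [47]
insert(20) -> [20, 47]
insert(11) -> [11, 47, 20]
insert(35) -> [11, 35, 20, 47]
insert(21) -> [11, 21, 20, 47, 35]

Final heap: [11, 21, 20, 47, 35]


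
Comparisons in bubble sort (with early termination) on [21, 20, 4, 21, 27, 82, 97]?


Algorithm: bubble sort (with early termination)
Input: [21, 20, 4, 21, 27, 82, 97]
Sorted: [4, 20, 21, 21, 27, 82, 97]

15


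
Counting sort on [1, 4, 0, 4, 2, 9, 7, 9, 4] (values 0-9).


Input: [1, 4, 0, 4, 2, 9, 7, 9, 4]
Counts: [1, 1, 1, 0, 3, 0, 0, 1, 0, 2]

Sorted: [0, 1, 2, 4, 4, 4, 7, 9, 9]


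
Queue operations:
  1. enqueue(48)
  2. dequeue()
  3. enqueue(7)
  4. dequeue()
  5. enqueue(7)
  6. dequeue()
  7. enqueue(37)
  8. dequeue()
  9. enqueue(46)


enqueue(48) -> [48]
dequeue()->48, []
enqueue(7) -> [7]
dequeue()->7, []
enqueue(7) -> [7]
dequeue()->7, []
enqueue(37) -> [37]
dequeue()->37, []
enqueue(46) -> [46]

Final queue: [46]


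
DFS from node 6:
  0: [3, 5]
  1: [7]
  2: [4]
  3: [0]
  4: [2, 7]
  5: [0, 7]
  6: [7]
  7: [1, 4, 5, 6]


Visit 6, push [7]
Visit 7, push [5, 4, 1]
Visit 1, push []
Visit 4, push [2]
Visit 2, push []
Visit 5, push [0]
Visit 0, push [3]
Visit 3, push []

DFS order: [6, 7, 1, 4, 2, 5, 0, 3]


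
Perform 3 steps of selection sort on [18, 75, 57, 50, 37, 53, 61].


Initial: [18, 75, 57, 50, 37, 53, 61]
Step 1: min=18 at 0
  Swap: [18, 75, 57, 50, 37, 53, 61]
Step 2: min=37 at 4
  Swap: [18, 37, 57, 50, 75, 53, 61]
Step 3: min=50 at 3
  Swap: [18, 37, 50, 57, 75, 53, 61]

After 3 steps: [18, 37, 50, 57, 75, 53, 61]


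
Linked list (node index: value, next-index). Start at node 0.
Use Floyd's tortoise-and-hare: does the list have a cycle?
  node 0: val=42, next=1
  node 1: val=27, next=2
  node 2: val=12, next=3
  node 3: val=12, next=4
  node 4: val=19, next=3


Floyd's tortoise (slow, +1) and hare (fast, +2):
  init: slow=0, fast=0
  step 1: slow=1, fast=2
  step 2: slow=2, fast=4
  step 3: slow=3, fast=4
  step 4: slow=4, fast=4
  slow == fast at node 4: cycle detected

Cycle: yes


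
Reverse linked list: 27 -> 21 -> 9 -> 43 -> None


Step 1: curr=27, set curr.next=prev(None) | reversed so far: 27
Step 2: curr=21, set curr.next=prev(27) | reversed so far: 21 -> 27
Step 3: curr=9, set curr.next=prev(21) | reversed so far: 9 -> 21 -> 27
Step 4: curr=43, set curr.next=prev(9) | reversed so far: 43 -> 9 -> 21 -> 27

43 -> 9 -> 21 -> 27 -> None


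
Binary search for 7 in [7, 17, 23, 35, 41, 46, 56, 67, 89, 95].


Step 1: lo=0, hi=9, mid=4, val=41
Step 2: lo=0, hi=3, mid=1, val=17
Step 3: lo=0, hi=0, mid=0, val=7

Found at index 0


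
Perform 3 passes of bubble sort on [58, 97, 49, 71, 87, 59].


Initial: [58, 97, 49, 71, 87, 59]
Pass 1: [58, 49, 71, 87, 59, 97] (4 swaps)
Pass 2: [49, 58, 71, 59, 87, 97] (2 swaps)
Pass 3: [49, 58, 59, 71, 87, 97] (1 swaps)

After 3 passes: [49, 58, 59, 71, 87, 97]


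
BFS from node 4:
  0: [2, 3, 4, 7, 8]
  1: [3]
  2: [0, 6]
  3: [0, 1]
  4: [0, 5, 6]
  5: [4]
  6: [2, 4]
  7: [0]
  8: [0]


Visit 4, enqueue [0, 5, 6]
Visit 0, enqueue [2, 3, 7, 8]
Visit 5, enqueue []
Visit 6, enqueue []
Visit 2, enqueue []
Visit 3, enqueue [1]
Visit 7, enqueue []
Visit 8, enqueue []
Visit 1, enqueue []

BFS order: [4, 0, 5, 6, 2, 3, 7, 8, 1]


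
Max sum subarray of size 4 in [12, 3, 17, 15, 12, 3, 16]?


[0:4]: 47
[1:5]: 47
[2:6]: 47
[3:7]: 46

Max: 47 at [0:4]


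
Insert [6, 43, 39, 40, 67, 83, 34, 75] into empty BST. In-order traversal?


Insert 6: root
Insert 43: R from 6
Insert 39: R from 6 -> L from 43
Insert 40: R from 6 -> L from 43 -> R from 39
Insert 67: R from 6 -> R from 43
Insert 83: R from 6 -> R from 43 -> R from 67
Insert 34: R from 6 -> L from 43 -> L from 39
Insert 75: R from 6 -> R from 43 -> R from 67 -> L from 83

In-order: [6, 34, 39, 40, 43, 67, 75, 83]


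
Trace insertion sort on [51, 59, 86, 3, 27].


Initial: [51, 59, 86, 3, 27]
Insert 59: [51, 59, 86, 3, 27]
Insert 86: [51, 59, 86, 3, 27]
Insert 3: [3, 51, 59, 86, 27]
Insert 27: [3, 27, 51, 59, 86]

Sorted: [3, 27, 51, 59, 86]


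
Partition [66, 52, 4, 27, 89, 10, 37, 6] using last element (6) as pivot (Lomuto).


Pivot: 6
  4 <= 6: swap -> [4, 52, 66, 27, 89, 10, 37, 6]
Place pivot at 1: [4, 6, 66, 27, 89, 10, 37, 52]

Partitioned: [4, 6, 66, 27, 89, 10, 37, 52]


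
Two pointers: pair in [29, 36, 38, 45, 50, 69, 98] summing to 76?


lo=0(29)+hi=6(98)=127
lo=0(29)+hi=5(69)=98
lo=0(29)+hi=4(50)=79
lo=0(29)+hi=3(45)=74
lo=1(36)+hi=3(45)=81
lo=1(36)+hi=2(38)=74

No pair found


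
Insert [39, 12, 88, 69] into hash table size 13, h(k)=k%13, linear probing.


Insert 39: h=0 -> slot 0
Insert 12: h=12 -> slot 12
Insert 88: h=10 -> slot 10
Insert 69: h=4 -> slot 4

Table: [39, None, None, None, 69, None, None, None, None, None, 88, None, 12]


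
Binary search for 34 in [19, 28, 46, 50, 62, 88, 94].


Step 1: lo=0, hi=6, mid=3, val=50
Step 2: lo=0, hi=2, mid=1, val=28
Step 3: lo=2, hi=2, mid=2, val=46

Not found


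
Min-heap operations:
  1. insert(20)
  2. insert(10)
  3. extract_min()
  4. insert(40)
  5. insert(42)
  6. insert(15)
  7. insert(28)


insert(20) -> [20]
insert(10) -> [10, 20]
extract_min()->10, [20]
insert(40) -> [20, 40]
insert(42) -> [20, 40, 42]
insert(15) -> [15, 20, 42, 40]
insert(28) -> [15, 20, 42, 40, 28]

Final heap: [15, 20, 42, 40, 28]


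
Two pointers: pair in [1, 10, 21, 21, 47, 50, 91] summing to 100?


lo=0(1)+hi=6(91)=92
lo=1(10)+hi=6(91)=101
lo=1(10)+hi=5(50)=60
lo=2(21)+hi=5(50)=71
lo=3(21)+hi=5(50)=71
lo=4(47)+hi=5(50)=97

No pair found


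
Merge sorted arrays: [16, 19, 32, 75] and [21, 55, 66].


Take 16 from A
Take 19 from A
Take 21 from B
Take 32 from A
Take 55 from B
Take 66 from B

Merged: [16, 19, 21, 32, 55, 66, 75]


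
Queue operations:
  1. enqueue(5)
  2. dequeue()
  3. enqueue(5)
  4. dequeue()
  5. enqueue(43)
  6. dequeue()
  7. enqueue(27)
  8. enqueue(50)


enqueue(5) -> [5]
dequeue()->5, []
enqueue(5) -> [5]
dequeue()->5, []
enqueue(43) -> [43]
dequeue()->43, []
enqueue(27) -> [27]
enqueue(50) -> [27, 50]

Final queue: [27, 50]


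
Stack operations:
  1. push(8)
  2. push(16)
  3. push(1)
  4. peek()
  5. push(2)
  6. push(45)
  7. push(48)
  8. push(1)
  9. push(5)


push(8) -> [8]
push(16) -> [8, 16]
push(1) -> [8, 16, 1]
peek()->1
push(2) -> [8, 16, 1, 2]
push(45) -> [8, 16, 1, 2, 45]
push(48) -> [8, 16, 1, 2, 45, 48]
push(1) -> [8, 16, 1, 2, 45, 48, 1]
push(5) -> [8, 16, 1, 2, 45, 48, 1, 5]

Final stack: [8, 16, 1, 2, 45, 48, 1, 5]


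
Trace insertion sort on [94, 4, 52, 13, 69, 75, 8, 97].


Initial: [94, 4, 52, 13, 69, 75, 8, 97]
Insert 4: [4, 94, 52, 13, 69, 75, 8, 97]
Insert 52: [4, 52, 94, 13, 69, 75, 8, 97]
Insert 13: [4, 13, 52, 94, 69, 75, 8, 97]
Insert 69: [4, 13, 52, 69, 94, 75, 8, 97]
Insert 75: [4, 13, 52, 69, 75, 94, 8, 97]
Insert 8: [4, 8, 13, 52, 69, 75, 94, 97]
Insert 97: [4, 8, 13, 52, 69, 75, 94, 97]

Sorted: [4, 8, 13, 52, 69, 75, 94, 97]


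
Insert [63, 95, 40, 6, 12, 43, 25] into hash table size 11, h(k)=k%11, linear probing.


Insert 63: h=8 -> slot 8
Insert 95: h=7 -> slot 7
Insert 40: h=7, 2 probes -> slot 9
Insert 6: h=6 -> slot 6
Insert 12: h=1 -> slot 1
Insert 43: h=10 -> slot 10
Insert 25: h=3 -> slot 3

Table: [None, 12, None, 25, None, None, 6, 95, 63, 40, 43]


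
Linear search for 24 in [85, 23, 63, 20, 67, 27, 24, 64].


i=0: 85!=24
i=1: 23!=24
i=2: 63!=24
i=3: 20!=24
i=4: 67!=24
i=5: 27!=24
i=6: 24==24 found!

Found at 6, 7 comps


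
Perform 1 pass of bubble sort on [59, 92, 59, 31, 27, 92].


Initial: [59, 92, 59, 31, 27, 92]
Pass 1: [59, 59, 31, 27, 92, 92] (3 swaps)

After 1 pass: [59, 59, 31, 27, 92, 92]


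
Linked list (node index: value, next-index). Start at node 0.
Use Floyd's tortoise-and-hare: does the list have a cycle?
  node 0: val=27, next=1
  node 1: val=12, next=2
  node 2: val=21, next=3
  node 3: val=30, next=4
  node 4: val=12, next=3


Floyd's tortoise (slow, +1) and hare (fast, +2):
  init: slow=0, fast=0
  step 1: slow=1, fast=2
  step 2: slow=2, fast=4
  step 3: slow=3, fast=4
  step 4: slow=4, fast=4
  slow == fast at node 4: cycle detected

Cycle: yes


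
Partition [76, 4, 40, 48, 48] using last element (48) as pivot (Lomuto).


Pivot: 48
  4 <= 48: swap -> [4, 76, 40, 48, 48]
  40 <= 48: swap -> [4, 40, 76, 48, 48]
  48 <= 48: swap -> [4, 40, 48, 76, 48]
Place pivot at 3: [4, 40, 48, 48, 76]

Partitioned: [4, 40, 48, 48, 76]


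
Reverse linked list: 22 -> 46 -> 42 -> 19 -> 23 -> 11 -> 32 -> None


Step 1: curr=22, set curr.next=prev(None) | reversed so far: 22
Step 2: curr=46, set curr.next=prev(22) | reversed so far: 46 -> 22
Step 3: curr=42, set curr.next=prev(46) | reversed so far: 42 -> 46 -> 22
Step 4: curr=19, set curr.next=prev(42) | reversed so far: 19 -> 42 -> 46 -> 22
Step 5: curr=23, set curr.next=prev(19) | reversed so far: 23 -> 19 -> 42 -> 46 -> 22
Step 6: curr=11, set curr.next=prev(23) | reversed so far: 11 -> 23 -> 19 -> 42 -> 46 -> 22
Step 7: curr=32, set curr.next=prev(11) | reversed so far: 32 -> 11 -> 23 -> 19 -> 42 -> 46 -> 22

32 -> 11 -> 23 -> 19 -> 42 -> 46 -> 22 -> None


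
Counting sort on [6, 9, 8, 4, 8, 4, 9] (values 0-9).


Input: [6, 9, 8, 4, 8, 4, 9]
Counts: [0, 0, 0, 0, 2, 0, 1, 0, 2, 2]

Sorted: [4, 4, 6, 8, 8, 9, 9]


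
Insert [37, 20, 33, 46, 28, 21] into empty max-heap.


Insert 37: [37]
Insert 20: [37, 20]
Insert 33: [37, 20, 33]
Insert 46: [46, 37, 33, 20]
Insert 28: [46, 37, 33, 20, 28]
Insert 21: [46, 37, 33, 20, 28, 21]

Final heap: [46, 37, 33, 20, 28, 21]


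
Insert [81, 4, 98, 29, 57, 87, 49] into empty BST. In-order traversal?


Insert 81: root
Insert 4: L from 81
Insert 98: R from 81
Insert 29: L from 81 -> R from 4
Insert 57: L from 81 -> R from 4 -> R from 29
Insert 87: R from 81 -> L from 98
Insert 49: L from 81 -> R from 4 -> R from 29 -> L from 57

In-order: [4, 29, 49, 57, 81, 87, 98]


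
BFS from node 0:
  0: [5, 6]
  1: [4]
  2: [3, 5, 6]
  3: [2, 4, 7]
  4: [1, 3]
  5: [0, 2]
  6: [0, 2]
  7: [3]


Visit 0, enqueue [5, 6]
Visit 5, enqueue [2]
Visit 6, enqueue []
Visit 2, enqueue [3]
Visit 3, enqueue [4, 7]
Visit 4, enqueue [1]
Visit 7, enqueue []
Visit 1, enqueue []

BFS order: [0, 5, 6, 2, 3, 4, 7, 1]


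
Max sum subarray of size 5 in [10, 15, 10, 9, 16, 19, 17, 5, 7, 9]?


[0:5]: 60
[1:6]: 69
[2:7]: 71
[3:8]: 66
[4:9]: 64
[5:10]: 57

Max: 71 at [2:7]


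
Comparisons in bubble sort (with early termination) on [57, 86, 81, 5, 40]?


Algorithm: bubble sort (with early termination)
Input: [57, 86, 81, 5, 40]
Sorted: [5, 40, 57, 81, 86]

10


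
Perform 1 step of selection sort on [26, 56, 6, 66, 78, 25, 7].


Initial: [26, 56, 6, 66, 78, 25, 7]
Step 1: min=6 at 2
  Swap: [6, 56, 26, 66, 78, 25, 7]

After 1 step: [6, 56, 26, 66, 78, 25, 7]


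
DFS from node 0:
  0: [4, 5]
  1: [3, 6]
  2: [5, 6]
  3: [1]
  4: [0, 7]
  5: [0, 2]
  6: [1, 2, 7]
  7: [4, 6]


Visit 0, push [5, 4]
Visit 4, push [7]
Visit 7, push [6]
Visit 6, push [2, 1]
Visit 1, push [3]
Visit 3, push []
Visit 2, push [5]
Visit 5, push []

DFS order: [0, 4, 7, 6, 1, 3, 2, 5]


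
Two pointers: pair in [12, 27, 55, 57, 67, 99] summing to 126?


lo=0(12)+hi=5(99)=111
lo=1(27)+hi=5(99)=126

Yes: 27+99=126
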